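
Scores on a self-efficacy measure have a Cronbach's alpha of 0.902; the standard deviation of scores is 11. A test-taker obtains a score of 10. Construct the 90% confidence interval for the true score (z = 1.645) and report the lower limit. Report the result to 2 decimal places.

The standard error of measurement is 11.0000*√(1 − 0.9020) ≈ 11.0000*0.3130 ≈ 3.4435.
1.645 * SEM ≈ 5.6646
Lower bound: 10 − 5.6646 = 4.3354

4.34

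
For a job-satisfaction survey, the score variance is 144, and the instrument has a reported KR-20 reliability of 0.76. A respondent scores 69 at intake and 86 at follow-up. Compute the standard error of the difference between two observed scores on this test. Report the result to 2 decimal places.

8.31

SD = √144 ≈ 12.000
The standard error of measurement is 12.000*√(1 − 0.760) ≈ 12.000*0.490 ≈ 5.879.
Standard error of the difference = 5.879·√2 ≈ 8.314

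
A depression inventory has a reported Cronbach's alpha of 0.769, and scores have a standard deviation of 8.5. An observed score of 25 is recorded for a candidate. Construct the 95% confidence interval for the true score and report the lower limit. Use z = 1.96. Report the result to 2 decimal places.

SEM = 8.500 · √(1 − 0.769) = 8.500 · √0.231 ≃ 8.500 · 0.481 ≃ 4.085
Half-width = 1.96·4.085 ≃ 8.007
Lower bound: 25 − 8.007 = 16.993

16.99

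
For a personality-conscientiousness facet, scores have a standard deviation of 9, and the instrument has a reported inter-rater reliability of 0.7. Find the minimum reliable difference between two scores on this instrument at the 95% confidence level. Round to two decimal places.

13.66

SEM = 9.000·√(1 − 0.700) ≈ 4.930
SE_diff = SEM · √2 ≈ 4.930 · 1.414 ≈ 6.971
Minimum reliable difference = 1.96 · SE_diff ≈ 1.96 · 6.971 ≈ 13.664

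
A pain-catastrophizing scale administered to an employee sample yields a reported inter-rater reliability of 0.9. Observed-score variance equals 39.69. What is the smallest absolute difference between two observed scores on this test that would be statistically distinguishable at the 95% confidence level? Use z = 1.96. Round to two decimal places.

5.52

SD = √39.69 ≈ 6.300
SEM = 6.300 × √(1 − 0.900) = 6.300 × √0.100 ≈ 6.300 × 0.316 ≈ 1.992
SE_diff = SEM × √2 ≈ 1.992 × 1.414 ≈ 2.817
Smallest detectable difference = 1.96×2.817 ≈ 5.522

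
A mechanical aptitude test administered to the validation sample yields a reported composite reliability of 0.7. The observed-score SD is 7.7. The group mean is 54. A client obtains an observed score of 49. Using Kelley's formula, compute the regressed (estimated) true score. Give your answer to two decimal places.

50.50

Estimated true score = 0.70000·49 + (1 − 0.70000)·54 ≈ 50.50000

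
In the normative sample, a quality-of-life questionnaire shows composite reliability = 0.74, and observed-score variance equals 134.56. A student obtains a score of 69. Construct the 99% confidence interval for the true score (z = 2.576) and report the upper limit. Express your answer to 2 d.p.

SD = √134.56 ≈ 11.600
SEM = 11.600 * √(1 − 0.740) = 11.600 * √0.260 ≈ 11.600 * 0.510 ≈ 5.915
2.576 * SEM ≈ 15.237
Upper bound: 69 + 15.237 = 84.237

84.24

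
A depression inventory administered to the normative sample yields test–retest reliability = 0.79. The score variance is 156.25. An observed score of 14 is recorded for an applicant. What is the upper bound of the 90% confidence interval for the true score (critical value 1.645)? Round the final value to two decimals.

SD = √156.25 = 12.500
SEM = 12.500 × √(1 − 0.790) = 12.500 × √0.210 ≈ 12.500 × 0.458 ≈ 5.728
Margin = 1.645 × 5.728 ≈ 9.423
Upper bound: 14 + 9.423 = 23.423

23.42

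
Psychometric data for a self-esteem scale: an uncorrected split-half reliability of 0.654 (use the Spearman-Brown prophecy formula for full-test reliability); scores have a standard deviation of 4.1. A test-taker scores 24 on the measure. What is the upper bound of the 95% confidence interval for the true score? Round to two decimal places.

27.68

Full-length reliability (Spearman-Brown) = 2(0.654)/(1+0.654) ≈ 0.79081
SEM = 4.10000 * √(1 − 0.79081) = 4.10000 * √0.20919 ≈ 4.10000 * 0.45737 ≈ 1.87523
Half-width = 1.96*1.87523 ≈ 3.67545
Upper bound: 24 + 3.67545 = 27.67545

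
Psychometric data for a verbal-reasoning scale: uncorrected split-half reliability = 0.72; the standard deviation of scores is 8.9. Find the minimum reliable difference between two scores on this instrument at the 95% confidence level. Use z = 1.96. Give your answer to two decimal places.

9.95

Spearman-Brown: r = 2(0.72) / (1 + 0.72) = 1.4400 / 1.7200 ≈ 0.8372
The standard error of measurement is 8.9000·√(1 − 0.8372) ≈ 8.9000·0.4035 ≈ 3.5909.
Standard error of the difference = 3.5909·√2 ≈ 5.0783
Smallest detectable difference = 1.96·5.0783 ≈ 9.9535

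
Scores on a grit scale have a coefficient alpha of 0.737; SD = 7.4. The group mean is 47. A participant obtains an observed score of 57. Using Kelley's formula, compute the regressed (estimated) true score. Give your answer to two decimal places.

54.37

T̂ = r·X + (1 − r)·M = 0.737×57 + 0.263×47 = 42.009 + 12.361 ≃ 54.370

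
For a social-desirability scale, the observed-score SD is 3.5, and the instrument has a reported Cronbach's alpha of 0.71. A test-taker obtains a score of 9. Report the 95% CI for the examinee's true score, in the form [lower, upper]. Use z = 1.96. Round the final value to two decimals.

SEM = 3.5000 × √(1 − 0.7100) = 3.5000 × √0.2900 ≈ 3.5000 × 0.5385 ≈ 1.8848
1.96 × SEM ≈ 3.6942
CI = 9 ± 3.6942 → [5.3058, 12.6942]

[5.31, 12.69]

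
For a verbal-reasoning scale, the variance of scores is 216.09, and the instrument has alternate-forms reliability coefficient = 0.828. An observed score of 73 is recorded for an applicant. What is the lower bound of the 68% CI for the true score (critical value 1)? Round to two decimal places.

SD = √216.09 ≈ 14.7000
SEM = 14.7000 · √(1 − 0.8280) = 14.7000 · √0.1720 ≈ 14.7000 · 0.4147 ≈ 6.0965
Half-width = 1·6.0965 ≈ 6.0965
Lower bound: 73 − 6.0965 = 66.9035

66.90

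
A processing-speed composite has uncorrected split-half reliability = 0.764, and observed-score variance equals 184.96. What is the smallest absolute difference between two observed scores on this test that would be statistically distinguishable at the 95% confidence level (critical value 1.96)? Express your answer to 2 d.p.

SD = √184.96 ≈ 13.600
r_full = 2·0.764 / (1 + 0.764) ≈ 0.866
SEM = 13.600 · √(1 − 0.866) = 13.600 · √0.134 ≈ 13.600 · 0.366 ≈ 4.974
SE_diff = SEM · √2 ≈ 4.974 · 1.414 ≈ 7.035
Minimum reliable difference = 1.96 · SE_diff ≈ 1.96 · 7.035 ≈ 13.788

13.79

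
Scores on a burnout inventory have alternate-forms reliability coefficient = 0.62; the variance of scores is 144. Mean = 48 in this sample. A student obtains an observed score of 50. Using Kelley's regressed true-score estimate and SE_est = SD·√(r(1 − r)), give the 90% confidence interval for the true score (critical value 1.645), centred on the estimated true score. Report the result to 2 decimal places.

SD = √144 ≈ 12.0000
T̂ = r·X + (1 − r)·M = 0.6200×50 + 0.3800×48 = 31.0000 + 18.2400 ≈ 49.2400
SE_est = SD × √(r(1 − r)) = 12.0000 × √0.2356 ≈ 12.0000 × 0.4854 ≈ 5.8246
CI = 49.2400 ± 1.645 × 5.8246 → [39.6585, 58.8215]

[39.66, 58.82]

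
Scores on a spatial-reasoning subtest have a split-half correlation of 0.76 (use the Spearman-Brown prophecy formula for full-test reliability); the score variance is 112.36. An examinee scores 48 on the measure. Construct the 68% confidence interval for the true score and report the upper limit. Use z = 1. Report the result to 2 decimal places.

51.91

SD = √112.36 = 10.600
Spearman-Brown: r = 2(0.76) / (1 + 0.76) = 1.520 / 1.760 ≃ 0.864
The standard error of measurement is 10.600·√(1 − 0.864) ≃ 10.600·0.369 ≃ 3.914.
Margin = 1 · 3.914 ≃ 3.914
Upper limit = 48 + 3.914 ≃ 51.914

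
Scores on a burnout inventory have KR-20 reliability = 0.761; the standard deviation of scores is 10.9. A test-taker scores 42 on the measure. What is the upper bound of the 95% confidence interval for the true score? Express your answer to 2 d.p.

SEM = 10.900*√(1 − 0.761) ≈ 5.329
Margin = 1.96 * 5.329 ≈ 10.444
Upper bound: 42 + 10.444 = 52.444

52.44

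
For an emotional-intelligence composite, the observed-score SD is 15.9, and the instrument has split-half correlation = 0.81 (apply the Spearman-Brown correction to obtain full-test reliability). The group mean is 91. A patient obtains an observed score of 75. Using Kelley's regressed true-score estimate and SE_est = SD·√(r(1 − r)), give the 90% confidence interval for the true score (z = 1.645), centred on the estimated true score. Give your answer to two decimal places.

[68.66, 84.70]

r_full = 2·0.81 / (1 + 0.81) ≈ 0.895
Estimated true score = 0.895*75 + (1 − 0.895)*91 ≈ 76.680
SE_est = 15.900·√[r(1 − r)] ≈ 4.874
CI = 76.680 ± 1.645 * 4.874 → [68.662, 84.697]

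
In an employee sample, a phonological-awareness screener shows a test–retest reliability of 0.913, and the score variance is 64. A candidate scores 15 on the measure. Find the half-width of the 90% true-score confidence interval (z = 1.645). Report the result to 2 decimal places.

3.88

SD = √64 = 8.00000
SEM = 8.00000 * √(1 − 0.91300) = 8.00000 * √0.08700 ≃ 8.00000 * 0.29496 ≃ 2.35966
Half-width = 1.645*2.35966 ≃ 3.88164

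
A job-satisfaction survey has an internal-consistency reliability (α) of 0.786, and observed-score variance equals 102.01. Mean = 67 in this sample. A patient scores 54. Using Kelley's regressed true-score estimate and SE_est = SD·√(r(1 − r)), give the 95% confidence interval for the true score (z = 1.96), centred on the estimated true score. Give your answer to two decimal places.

[48.66, 64.90]

SD = √102.01 ≈ 10.1000
T̂ = r·X + (1 − r)·M = 0.7860·54 + 0.2140·67 = 42.4440 + 14.3380 ≈ 56.7820
SE_est = SD · √(r(1 − r)) = 10.1000 · √0.1682 ≈ 10.1000 · 0.4101 ≈ 4.1423
95% CI: 56.7820 ± 8.1189 ≈ (48.6631, 64.9009)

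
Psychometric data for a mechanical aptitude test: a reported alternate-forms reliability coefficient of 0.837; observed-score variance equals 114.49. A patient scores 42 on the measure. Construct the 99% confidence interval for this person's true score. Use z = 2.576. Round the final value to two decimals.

σ = 114.49^(1/2) = 10.700
SEM = 10.700 * √(1 − 0.837) = 10.700 * √0.163 ≈ 10.700 * 0.404 ≈ 4.320
Half-width = 2.576*4.320 ≈ 11.128
Interval: (30.872, 53.128)

[30.87, 53.13]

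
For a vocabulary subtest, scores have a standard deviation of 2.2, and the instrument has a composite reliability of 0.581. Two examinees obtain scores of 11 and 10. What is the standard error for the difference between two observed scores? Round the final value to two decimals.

The standard error of measurement is 2.2000×√(1 − 0.5810) ≈ 2.2000×0.6473 ≈ 1.4241.
Standard error of the difference = 1.4241·√2 ≈ 2.0139

2.01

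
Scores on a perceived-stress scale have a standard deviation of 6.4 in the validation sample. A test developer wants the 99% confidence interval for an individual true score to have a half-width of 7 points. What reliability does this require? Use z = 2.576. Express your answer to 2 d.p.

0.82

SEM needed = half-width / z = 7/2.576 ≈ 2.7174
r = 1 − (2.7174/6.4)² ≈ 1 − 0.1803 ≈ 0.8197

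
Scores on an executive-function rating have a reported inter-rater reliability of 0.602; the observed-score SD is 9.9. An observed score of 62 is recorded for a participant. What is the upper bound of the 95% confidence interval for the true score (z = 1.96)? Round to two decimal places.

SEM = 9.90000 × √(1 − 0.60200) = 9.90000 × √0.39800 ≈ 9.90000 × 0.63087 ≈ 6.24564
1.96 × SEM ≈ 12.24145
Upper bound: 62 + 12.24145 = 74.24145

74.24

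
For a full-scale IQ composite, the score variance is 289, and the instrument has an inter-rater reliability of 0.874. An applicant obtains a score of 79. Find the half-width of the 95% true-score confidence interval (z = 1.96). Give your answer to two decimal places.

11.83

SD = √289 = 17.000
SEM = 17.000×√(1 − 0.874) ≈ 6.034
1.96 × SEM ≈ 11.827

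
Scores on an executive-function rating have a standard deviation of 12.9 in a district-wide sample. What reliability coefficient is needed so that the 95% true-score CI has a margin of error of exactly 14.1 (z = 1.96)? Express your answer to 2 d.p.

0.69

Required SEM = 14.1 / 1.96 ≈ 7.1939
r = 1 − (SEM / SD)² = 1 − (7.1939 / 12.9)² ≈ 1 − 0.3110 ≈ 0.6890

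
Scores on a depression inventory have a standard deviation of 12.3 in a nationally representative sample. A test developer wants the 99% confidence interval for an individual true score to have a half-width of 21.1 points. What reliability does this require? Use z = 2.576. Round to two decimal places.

0.56

Required SEM = 21.1 / 2.576 ≈ 8.1910
r = 1 − (8.1910/12.3)² ≈ 1 − 0.4435 ≈ 0.5565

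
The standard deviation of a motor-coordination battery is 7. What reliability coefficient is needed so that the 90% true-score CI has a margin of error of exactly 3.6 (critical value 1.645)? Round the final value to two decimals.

0.90

Required SEM = 3.6 / 1.645 ≃ 2.18845
r = 1 − (SEM / SD)² = 1 − (2.18845 / 7)² ≃ 1 − 0.09774 ≃ 0.90226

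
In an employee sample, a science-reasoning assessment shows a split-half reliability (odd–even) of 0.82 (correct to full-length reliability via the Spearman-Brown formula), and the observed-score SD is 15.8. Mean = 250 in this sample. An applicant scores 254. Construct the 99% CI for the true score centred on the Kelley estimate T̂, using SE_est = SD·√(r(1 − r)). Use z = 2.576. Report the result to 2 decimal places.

[241.45, 265.75]

Full-length reliability (Spearman-Brown) = 2(0.82)/(1+0.82) ≈ 0.90110
T̂ = 0.90110(254) + 0.09890(250) ≈ 253.60440
SE_est = SD * √(r(1 − r)) = 15.80000 * √0.08912 ≈ 15.80000 * 0.29853 ≈ 4.71676
99% CI: 253.60440 ± 12.15038 ≈ (241.45402, 265.75477)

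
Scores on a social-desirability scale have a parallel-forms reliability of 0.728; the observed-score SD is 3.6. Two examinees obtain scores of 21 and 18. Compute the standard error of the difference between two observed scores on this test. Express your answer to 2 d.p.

2.66

SEM = 3.60000*√(1 − 0.72800) ≈ 1.87753
SE_diff = √2 * SEM ≈ 2.65523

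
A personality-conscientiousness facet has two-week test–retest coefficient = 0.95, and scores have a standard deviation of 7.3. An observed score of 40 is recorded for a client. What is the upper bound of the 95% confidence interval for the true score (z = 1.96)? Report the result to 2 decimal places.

The standard error of measurement is 7.300*√(1 − 0.950) ≈ 7.300*0.224 ≈ 1.632.
Half-width = 1.96*1.632 ≈ 3.199
Upper limit = 40 + 3.199 ≈ 43.199

43.20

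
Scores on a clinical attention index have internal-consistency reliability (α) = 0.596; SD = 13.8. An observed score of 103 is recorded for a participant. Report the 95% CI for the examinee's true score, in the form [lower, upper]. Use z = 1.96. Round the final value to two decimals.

SEM = 13.800 × √(1 − 0.596) = 13.800 × √0.404 ≈ 13.800 × 0.636 ≈ 8.771
1.96 × SEM ≈ 17.192
Interval: (85.808, 120.192)

[85.81, 120.19]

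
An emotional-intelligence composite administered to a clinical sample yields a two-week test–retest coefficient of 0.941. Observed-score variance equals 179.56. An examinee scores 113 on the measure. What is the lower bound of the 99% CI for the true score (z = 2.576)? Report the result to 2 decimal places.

104.62

SD = √179.56 = 13.40000
SEM = 13.40000 * √(1 − 0.94100) = 13.40000 * √0.05900 ≃ 13.40000 * 0.24290 ≃ 3.25485
Margin = 2.576 * 3.25485 ≃ 8.38449
Lower bound: 113 − 8.38449 = 104.61551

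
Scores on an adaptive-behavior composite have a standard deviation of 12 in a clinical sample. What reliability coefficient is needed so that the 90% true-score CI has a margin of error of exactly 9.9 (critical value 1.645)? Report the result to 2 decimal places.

0.75

Required SEM = 9.9 / 1.645 ≈ 6.0182
r = 1 − (SEM / SD)² = 1 − (6.0182 / 12)² ≈ 1 − 0.2515 ≈ 0.7485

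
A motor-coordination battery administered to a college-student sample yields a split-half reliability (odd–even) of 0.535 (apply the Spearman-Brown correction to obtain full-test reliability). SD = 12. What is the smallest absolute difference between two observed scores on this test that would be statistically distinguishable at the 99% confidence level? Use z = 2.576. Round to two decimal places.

24.06

Full-length reliability (Spearman-Brown) = 2(0.535)/(1+0.535) ≈ 0.697
SEM = 12.000×√(1 − 0.697) ≈ 6.605
SE_diff = SEM × √2 ≈ 6.605 × 1.414 ≈ 9.340
Minimum reliable difference = 2.576 × SE_diff ≈ 2.576 × 9.340 ≈ 24.061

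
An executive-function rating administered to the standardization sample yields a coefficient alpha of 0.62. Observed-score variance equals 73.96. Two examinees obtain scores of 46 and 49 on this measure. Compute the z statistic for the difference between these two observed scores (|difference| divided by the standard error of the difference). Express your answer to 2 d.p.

0.40

σ = 73.96^(1/2) = 8.6000
SEM = 8.6000 · √(1 − 0.6200) = 8.6000 · √0.3800 ≈ 8.6000 · 0.6164 ≈ 5.3014
SE_diff = √2 · SEM ≈ 7.4973
z = |46 − 49| / 7.4973 = 3 / 7.4973 ≈ 0.4001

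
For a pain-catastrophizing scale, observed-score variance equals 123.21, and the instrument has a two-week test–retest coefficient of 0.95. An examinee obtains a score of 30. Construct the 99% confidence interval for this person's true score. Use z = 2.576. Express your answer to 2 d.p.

[23.61, 36.39]

σ = 123.21^(1/2) = 11.100
SEM = 11.100*√(1 − 0.950) ≈ 2.482
Half-width = 2.576*2.482 ≈ 6.394
CI = 30 ± 6.394 → [23.606, 36.394]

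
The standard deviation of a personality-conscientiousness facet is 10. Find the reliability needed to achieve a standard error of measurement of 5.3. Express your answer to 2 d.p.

0.72

r = 1 − (SEM / SD)² = 1 − (5.300 / 10)² ≈ 1 − 0.281 ≈ 0.719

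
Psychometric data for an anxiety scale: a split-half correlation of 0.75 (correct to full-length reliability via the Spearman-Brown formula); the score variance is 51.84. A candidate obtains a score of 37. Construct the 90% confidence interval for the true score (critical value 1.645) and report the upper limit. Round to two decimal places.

σ = 51.84^(1/2) = 7.20000
Full-length reliability (Spearman-Brown) = 2(0.75)/(1+0.75) ≈ 0.85714
SEM = 7.20000*√(1 − 0.85714) ≈ 2.72134
Half-width = 1.645*2.72134 ≈ 4.47661
Upper limit = 37 + 4.47661 ≈ 41.47661

41.48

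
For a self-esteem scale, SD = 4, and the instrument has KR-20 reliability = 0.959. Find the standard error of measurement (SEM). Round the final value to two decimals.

0.81

SEM = 4.000 × √(1 − 0.959) = 4.000 × √0.041 ≈ 4.000 × 0.202 ≈ 0.810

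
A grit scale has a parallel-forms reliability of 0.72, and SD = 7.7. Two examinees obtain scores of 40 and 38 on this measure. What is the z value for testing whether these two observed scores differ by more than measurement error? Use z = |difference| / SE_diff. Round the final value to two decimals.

0.35

SEM = 7.70000 · √(1 − 0.72000) = 7.70000 · √0.28000 ≈ 7.70000 · 0.52915 ≈ 4.07446
SE_diff = √2 · SEM ≈ 5.76215
z = 2 / 5.76215 ≈ 0.34709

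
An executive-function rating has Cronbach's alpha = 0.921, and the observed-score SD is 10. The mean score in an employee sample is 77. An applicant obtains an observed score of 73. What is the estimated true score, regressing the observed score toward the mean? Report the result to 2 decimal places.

73.32

T̂ = 0.92100(73) + 0.07900(77) ≈ 73.31600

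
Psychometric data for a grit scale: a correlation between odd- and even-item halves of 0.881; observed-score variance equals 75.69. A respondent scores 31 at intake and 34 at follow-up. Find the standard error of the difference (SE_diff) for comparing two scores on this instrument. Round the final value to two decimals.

SD = √75.69 ≈ 8.7000
Full-length reliability (Spearman-Brown) = 2(0.881)/(1+0.881) ≈ 0.9367
The standard error of measurement is 8.7000·√(1 − 0.9367) ≈ 8.7000·0.2515 ≈ 2.1883.
Standard error of the difference = 2.1883·√2 ≈ 3.0947

3.09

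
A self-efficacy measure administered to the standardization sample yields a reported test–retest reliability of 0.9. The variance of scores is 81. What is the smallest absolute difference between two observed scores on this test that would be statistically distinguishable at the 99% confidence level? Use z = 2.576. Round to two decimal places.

SD = √81 = 9.0000
SEM = 9.0000 × √(1 − 0.9000) = 9.0000 × √0.1000 ≈ 9.0000 × 0.3162 ≈ 2.8460
SE_diff = SEM × √2 ≈ 2.8460 × 1.4142 ≈ 4.0249
Smallest detectable difference = 2.576×4.0249 ≈ 10.3682

10.37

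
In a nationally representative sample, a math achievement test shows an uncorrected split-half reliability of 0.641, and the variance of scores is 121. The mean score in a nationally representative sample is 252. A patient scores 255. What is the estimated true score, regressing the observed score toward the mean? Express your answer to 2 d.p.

Spearman-Brown: r = 2(0.641) / (1 + 0.641) = 1.2820 / 1.6410 ≈ 0.7812
Estimated true score = 0.7812×255 + (1 − 0.7812)×252 ≈ 254.3437

254.34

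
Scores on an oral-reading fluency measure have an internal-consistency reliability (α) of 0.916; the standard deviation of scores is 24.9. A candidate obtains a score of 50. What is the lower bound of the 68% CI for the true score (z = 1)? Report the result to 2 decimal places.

42.78

SEM = 24.90000×√(1 − 0.91600) ≈ 7.21671
1 × SEM ≈ 7.21671
Lower limit = 50 − 7.21671 ≈ 42.78329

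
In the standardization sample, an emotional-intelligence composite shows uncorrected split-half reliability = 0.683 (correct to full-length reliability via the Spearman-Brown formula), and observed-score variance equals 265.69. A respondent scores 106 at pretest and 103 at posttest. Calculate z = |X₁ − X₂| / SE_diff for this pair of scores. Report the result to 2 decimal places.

SD = √265.69 = 16.30000
r_full = 2·0.683 / (1 + 0.683) ≈ 0.81165
SEM = 16.30000 × √(1 − 0.81165) = 16.30000 × √0.18835 ≈ 16.30000 × 0.43400 ≈ 7.07416
Standard error of the difference = 7.07416·√2 ≈ 10.00438
z = 3 / 10.00438 ≈ 0.29987

0.30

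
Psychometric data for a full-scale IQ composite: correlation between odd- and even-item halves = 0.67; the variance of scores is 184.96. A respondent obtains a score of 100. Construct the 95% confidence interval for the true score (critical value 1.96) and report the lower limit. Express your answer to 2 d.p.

SD = √184.96 ≃ 13.60000
Full-length reliability (Spearman-Brown) = 2(0.67)/(1+0.67) ≃ 0.80240
SEM = 13.60000 · √(1 − 0.80240) = 13.60000 · √0.19760 ≃ 13.60000 · 0.44453 ≃ 6.04558
Margin = 1.96 · 6.04558 ≃ 11.84933
Lower limit = 100 − 11.84933 ≃ 88.15067

88.15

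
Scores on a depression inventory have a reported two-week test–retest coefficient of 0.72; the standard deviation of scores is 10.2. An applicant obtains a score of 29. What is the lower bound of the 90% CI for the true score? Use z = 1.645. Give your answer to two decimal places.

The standard error of measurement is 10.20000*√(1 − 0.72000) ≈ 10.20000*0.52915 ≈ 5.39733.
Half-width = 1.645*5.39733 ≈ 8.87861
Lower limit = 29 − 8.87861 ≈ 20.12139

20.12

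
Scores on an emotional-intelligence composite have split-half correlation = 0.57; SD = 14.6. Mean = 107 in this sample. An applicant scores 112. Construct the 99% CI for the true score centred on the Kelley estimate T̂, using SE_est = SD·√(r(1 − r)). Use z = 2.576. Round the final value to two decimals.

[93.86, 127.40]

Full-length reliability (Spearman-Brown) = 2(0.57)/(1+0.57) ≈ 0.7261
T̂ = r·X + (1 − r)·M = 0.7261·112 + 0.2739·107 ≈ 81.3248 + 29.3057 ≈ 110.6306
SE_est = SD · √(r(1 − r)) = 14.6000 · √0.1989 ≈ 14.6000 · 0.4460 ≈ 6.5109
99% CI: 110.6306 ± 16.7720 ≈ (93.8585, 127.4026)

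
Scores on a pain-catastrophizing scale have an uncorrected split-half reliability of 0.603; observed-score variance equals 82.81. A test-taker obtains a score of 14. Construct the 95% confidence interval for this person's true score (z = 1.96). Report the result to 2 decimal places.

[5.12, 22.88]

SD = √82.81 = 9.1000
Full-length reliability (Spearman-Brown) = 2(0.603)/(1+0.603) ≈ 0.7523
SEM = 9.1000 · √(1 − 0.7523) = 9.1000 · √0.2477 ≈ 9.1000 · 0.4977 ≈ 4.5287
Half-width = 1.96·4.5287 ≈ 8.8762
CI = 14 ± 8.8762 → [5.1238, 22.8762]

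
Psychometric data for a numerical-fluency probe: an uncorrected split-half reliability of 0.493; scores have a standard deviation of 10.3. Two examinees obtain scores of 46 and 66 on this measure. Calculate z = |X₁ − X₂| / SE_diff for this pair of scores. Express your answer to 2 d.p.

2.36

r_full = 2·0.493 / (1 + 0.493) ≃ 0.6604
SEM = 10.3000 × √(1 − 0.6604) = 10.3000 × √0.3396 ≃ 10.3000 × 0.5827 ≃ 6.0022
Standard error of the difference = 6.0022·√2 ≃ 8.4884
z = 20 / 8.4884 ≃ 2.3562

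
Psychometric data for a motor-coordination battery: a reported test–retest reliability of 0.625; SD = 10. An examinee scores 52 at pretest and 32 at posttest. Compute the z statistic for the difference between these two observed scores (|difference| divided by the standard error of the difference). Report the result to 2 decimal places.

The standard error of measurement is 10.0000×√(1 − 0.6250) ≃ 10.0000×0.6124 ≃ 6.1237.
SE_diff = SEM × √2 ≃ 6.1237 × 1.4142 ≃ 8.6603
z = |52 − 32| / 8.6603 = 20 / 8.6603 ≃ 2.3094

2.31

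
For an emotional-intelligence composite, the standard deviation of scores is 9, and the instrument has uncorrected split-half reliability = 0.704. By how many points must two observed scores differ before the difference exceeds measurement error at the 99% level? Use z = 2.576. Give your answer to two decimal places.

13.67

Full-length reliability (Spearman-Brown) = 2(0.704)/(1+0.704) ≈ 0.82629
SEM = 9.00000·√(1 − 0.82629) ≈ 3.75106
SE_diff = SEM · √2 ≈ 3.75106 · 1.41421 ≈ 5.30479
Minimum reliable difference = 2.576 · SE_diff ≈ 2.576 · 5.30479 ≈ 13.66515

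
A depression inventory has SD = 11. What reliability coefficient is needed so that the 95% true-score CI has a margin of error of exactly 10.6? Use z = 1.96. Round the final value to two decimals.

Required SEM = 10.6 / 1.96 ≃ 5.408
r = 1 − (5.408/11)² ≃ 1 − 0.242 ≃ 0.758

0.76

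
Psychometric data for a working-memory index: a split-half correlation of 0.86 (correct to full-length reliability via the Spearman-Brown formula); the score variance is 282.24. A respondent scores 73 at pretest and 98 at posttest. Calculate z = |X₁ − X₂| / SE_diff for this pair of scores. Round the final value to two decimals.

SD = √282.24 ≃ 16.8000
r_full = 2·0.86 / (1 + 0.86) ≃ 0.9247
SEM = 16.8000 × √(1 − 0.9247) = 16.8000 × √0.0753 ≃ 16.8000 × 0.2744 ≃ 4.6091
SE_diff = √2 × SEM ≃ 6.5183
z = 25 / 6.5183 ≃ 3.8354

3.84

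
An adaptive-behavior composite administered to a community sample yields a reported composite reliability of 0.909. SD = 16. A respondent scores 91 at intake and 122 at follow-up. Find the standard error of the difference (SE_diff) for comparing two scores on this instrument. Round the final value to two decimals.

6.83

SEM = 16.000 * √(1 − 0.909) = 16.000 * √0.091 ≈ 16.000 * 0.302 ≈ 4.827
SE_diff = √2 * SEM ≈ 6.826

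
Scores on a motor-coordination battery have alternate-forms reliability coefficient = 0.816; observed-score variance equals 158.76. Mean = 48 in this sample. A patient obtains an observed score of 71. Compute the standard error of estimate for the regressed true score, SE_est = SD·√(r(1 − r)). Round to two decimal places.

4.88

σ = 158.76^(1/2) = 12.6000
SE_est = SD · √(r(1 − r)) = 12.6000 · √0.1501 ≃ 12.6000 · 0.3875 ≃ 4.8823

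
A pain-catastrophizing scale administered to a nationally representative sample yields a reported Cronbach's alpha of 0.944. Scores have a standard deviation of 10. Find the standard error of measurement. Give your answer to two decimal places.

SEM = 10.0000 × √(1 − 0.9440) = 10.0000 × √0.0560 ≈ 10.0000 × 0.2366 ≈ 2.3664

2.37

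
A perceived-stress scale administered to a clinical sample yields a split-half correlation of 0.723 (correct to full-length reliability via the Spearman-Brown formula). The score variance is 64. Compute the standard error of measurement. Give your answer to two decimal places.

3.21

SD = √64 = 8.00000
Spearman-Brown: r = 2(0.723) / (1 + 0.723) = 1.44600 / 1.72300 ≈ 0.83923
The standard error of measurement is 8.00000×√(1 − 0.83923) ≈ 8.00000×0.40096 ≈ 3.20765.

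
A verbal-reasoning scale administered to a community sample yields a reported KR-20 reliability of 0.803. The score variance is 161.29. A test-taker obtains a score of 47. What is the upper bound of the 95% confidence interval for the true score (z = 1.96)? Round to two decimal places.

SD = √161.29 ≈ 12.700
The standard error of measurement is 12.700·√(1 − 0.803) ≈ 12.700·0.444 ≈ 5.637.
Half-width = 1.96·5.637 ≈ 11.048
Upper bound: 47 + 11.048 = 58.048

58.05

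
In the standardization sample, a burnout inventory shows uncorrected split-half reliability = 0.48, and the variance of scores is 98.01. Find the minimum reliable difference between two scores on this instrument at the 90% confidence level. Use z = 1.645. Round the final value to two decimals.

13.65

σ = 98.01^(1/2) = 9.9000
Spearman-Brown: r = 2(0.48) / (1 + 0.48) = 0.9600 / 1.4800 ≈ 0.6486
The standard error of measurement is 9.9000·√(1 − 0.6486) ≈ 9.9000·0.5927 ≈ 5.8682.
SE_diff = SEM · √2 ≈ 5.8682 · 1.4142 ≈ 8.2989
Smallest detectable difference = 1.645·8.2989 ≈ 13.6517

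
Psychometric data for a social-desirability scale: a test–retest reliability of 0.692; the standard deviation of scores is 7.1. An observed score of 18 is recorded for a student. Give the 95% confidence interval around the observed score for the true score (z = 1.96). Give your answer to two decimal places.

The standard error of measurement is 7.1000*√(1 − 0.6920) ≃ 7.1000*0.5550 ≃ 3.9403.
1.96 * SEM ≃ 7.7231
CI = 18 ± 7.7231 → [10.2769, 25.7231]

[10.28, 25.72]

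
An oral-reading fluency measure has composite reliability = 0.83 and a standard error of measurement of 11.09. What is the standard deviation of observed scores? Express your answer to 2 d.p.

SD = SEM / √(1 − r) = 11.09 / √0.1700 ≈ 11.09 / 0.4123 ≈ 26.8972

26.90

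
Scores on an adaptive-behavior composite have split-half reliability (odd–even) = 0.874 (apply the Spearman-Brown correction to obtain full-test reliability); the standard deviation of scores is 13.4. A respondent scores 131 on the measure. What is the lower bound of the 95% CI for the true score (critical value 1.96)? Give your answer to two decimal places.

Full-length reliability (Spearman-Brown) = 2(0.874)/(1+0.874) ≈ 0.933
SEM = 13.400 · √(1 − 0.933) = 13.400 · √0.067 ≈ 13.400 · 0.259 ≈ 3.475
1.96 · SEM ≈ 6.810
Lower limit = 131 − 6.810 ≈ 124.190

124.19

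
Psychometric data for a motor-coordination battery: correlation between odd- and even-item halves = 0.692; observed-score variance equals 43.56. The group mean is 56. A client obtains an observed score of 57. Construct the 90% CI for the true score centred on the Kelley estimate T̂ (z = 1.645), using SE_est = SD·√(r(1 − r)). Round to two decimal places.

[52.63, 61.01]

SD = √43.56 = 6.600
Spearman-Brown: r = 2(0.692) / (1 + 0.692) = 1.384 / 1.692 ≈ 0.818
T̂ = r·X + (1 − r)·M = 0.818·57 + 0.182·56 ≈ 46.624 + 10.194 ≈ 56.818
SE_est = SD · √(r(1 − r)) = 6.600 · √0.149 ≈ 6.600 · 0.386 ≈ 2.547
90% CI: 56.818 ± 4.189 ≈ (52.629, 61.007)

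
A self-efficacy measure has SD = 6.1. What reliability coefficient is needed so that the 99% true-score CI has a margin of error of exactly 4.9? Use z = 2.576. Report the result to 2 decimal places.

SEM needed = half-width / z = 4.9/2.576 ≃ 1.902
Required reliability = 1 − (SEM/SD)² = 1 − 0.097 ≃ 0.903

0.90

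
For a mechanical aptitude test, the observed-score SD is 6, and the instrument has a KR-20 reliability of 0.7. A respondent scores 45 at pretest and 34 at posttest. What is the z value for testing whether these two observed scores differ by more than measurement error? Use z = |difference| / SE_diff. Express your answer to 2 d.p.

SEM = 6.000 * √(1 − 0.700) = 6.000 * √0.300 ≈ 6.000 * 0.548 ≈ 3.286
SE_diff = √2 * SEM ≈ 4.648
z = |45 − 34| / 4.648 = 11 / 4.648 ≈ 2.367

2.37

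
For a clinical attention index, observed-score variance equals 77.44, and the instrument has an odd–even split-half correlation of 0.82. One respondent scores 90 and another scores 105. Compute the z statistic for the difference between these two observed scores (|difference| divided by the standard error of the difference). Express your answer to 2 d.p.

SD = √77.44 = 8.800
Spearman-Brown: r = 2(0.82) / (1 + 0.82) = 1.640 / 1.820 ≈ 0.901
SEM = 8.800 × √(1 − 0.901) = 8.800 × √0.099 ≈ 8.800 × 0.314 ≈ 2.767
SE_diff = √2 × SEM ≈ 3.914
z = 15 / 3.914 ≈ 3.833

3.83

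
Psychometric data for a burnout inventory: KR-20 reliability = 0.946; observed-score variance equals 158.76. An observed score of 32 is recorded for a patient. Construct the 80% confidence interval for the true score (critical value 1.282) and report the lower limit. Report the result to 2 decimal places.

28.25

SD = √158.76 = 12.600
SEM = 12.600·√(1 − 0.946) ≈ 2.928
Margin = 1.282 · 2.928 ≈ 3.754
Lower limit = 32 − 3.754 ≈ 28.246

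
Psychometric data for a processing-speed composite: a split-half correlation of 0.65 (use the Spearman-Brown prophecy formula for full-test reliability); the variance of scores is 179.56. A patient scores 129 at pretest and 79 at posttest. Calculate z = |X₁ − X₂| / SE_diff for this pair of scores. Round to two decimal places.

SD = √179.56 = 13.40000
Spearman-Brown: r = 2(0.65) / (1 + 0.65) = 1.30000 / 1.65000 ≈ 0.78788
SEM = 13.40000 · √(1 − 0.78788) = 13.40000 · √0.21212 ≈ 13.40000 · 0.46057 ≈ 6.17159
SE_diff = SEM · √2 ≈ 6.17159 · 1.41421 ≈ 8.72794
z = 50 / 8.72794 ≈ 5.72873

5.73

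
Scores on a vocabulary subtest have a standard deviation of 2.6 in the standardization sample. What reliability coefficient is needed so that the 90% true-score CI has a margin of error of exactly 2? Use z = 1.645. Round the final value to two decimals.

0.78

Required SEM = 2 / 1.645 ≈ 1.21581
Required reliability = 1 − (SEM/SD)² = 1 − 0.21867 ≈ 0.78133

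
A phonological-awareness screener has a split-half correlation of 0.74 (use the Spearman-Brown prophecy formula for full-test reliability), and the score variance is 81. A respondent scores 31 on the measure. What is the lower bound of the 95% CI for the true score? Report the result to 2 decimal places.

SD = √81 ≃ 9.000
Spearman-Brown: r = 2(0.74) / (1 + 0.74) = 1.480 / 1.740 ≃ 0.851
SEM = 9.000 * √(1 − 0.851) = 9.000 * √0.149 ≃ 9.000 * 0.387 ≃ 3.479
1.96 * SEM ≃ 6.819
Lower limit = 31 − 6.819 ≃ 24.181

24.18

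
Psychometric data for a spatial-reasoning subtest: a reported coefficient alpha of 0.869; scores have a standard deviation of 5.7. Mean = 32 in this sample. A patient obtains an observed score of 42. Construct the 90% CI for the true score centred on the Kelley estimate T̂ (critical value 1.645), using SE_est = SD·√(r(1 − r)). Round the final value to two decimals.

T̂ = 0.86900(42) + 0.13100(32) ≈ 40.69000
SE_est = 5.70000·√[r(1 − r)] ≈ 1.92318
90% CI: 40.69000 ± 3.16363 ≈ (37.52637, 43.85363)

[37.53, 43.85]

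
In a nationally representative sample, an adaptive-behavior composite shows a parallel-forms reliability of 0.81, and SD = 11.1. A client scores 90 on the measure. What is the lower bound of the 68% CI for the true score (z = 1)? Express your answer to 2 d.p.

85.16

SEM = 11.100×√(1 − 0.810) ≈ 4.838
Margin = 1 × 4.838 ≈ 4.838
Lower limit = 90 − 4.838 ≈ 85.162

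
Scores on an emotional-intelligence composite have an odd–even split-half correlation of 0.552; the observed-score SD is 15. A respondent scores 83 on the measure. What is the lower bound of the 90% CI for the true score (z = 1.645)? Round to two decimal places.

Full-length reliability (Spearman-Brown) = 2(0.552)/(1+0.552) ≈ 0.711
SEM = 15.000 × √(1 − 0.711) = 15.000 × √0.289 ≈ 15.000 × 0.537 ≈ 8.059
Half-width = 1.645×8.059 ≈ 13.257
Lower limit = 83 − 13.257 ≈ 69.743

69.74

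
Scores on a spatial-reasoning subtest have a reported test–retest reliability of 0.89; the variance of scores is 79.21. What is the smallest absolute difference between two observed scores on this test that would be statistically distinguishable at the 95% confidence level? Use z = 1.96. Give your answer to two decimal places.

8.18

SD = √79.21 = 8.9000
SEM = 8.9000×√(1 − 0.8900) ≈ 2.9518
SE_diff = SEM × √2 ≈ 2.9518 × 1.4142 ≈ 4.1745
Minimum reliable difference = 1.96 × SE_diff ≈ 1.96 × 4.1745 ≈ 8.1820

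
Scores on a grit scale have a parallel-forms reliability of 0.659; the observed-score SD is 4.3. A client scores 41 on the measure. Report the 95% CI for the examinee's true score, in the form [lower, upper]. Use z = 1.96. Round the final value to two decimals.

[36.08, 45.92]

SEM = 4.3000 · √(1 − 0.6590) = 4.3000 · √0.3410 ≃ 4.3000 · 0.5840 ≃ 2.5110
Half-width = 1.96·2.5110 ≃ 4.9215
CI = 41 ± 4.9215 → [36.0785, 45.9215]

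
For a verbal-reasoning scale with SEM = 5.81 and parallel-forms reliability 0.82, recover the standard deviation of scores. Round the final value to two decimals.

13.69

SD = SEM / √(1 − r) = 5.81 / √0.180 ≈ 5.81 / 0.424 ≈ 13.694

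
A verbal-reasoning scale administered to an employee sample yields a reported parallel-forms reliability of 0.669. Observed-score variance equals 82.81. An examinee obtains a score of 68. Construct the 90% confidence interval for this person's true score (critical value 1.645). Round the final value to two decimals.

σ = 82.81^(1/2) = 9.10000
SEM = 9.10000·√(1 − 0.66900) ≈ 5.23547
Half-width = 1.645·5.23547 ≈ 8.61234
CI = 68 ± 8.61234 → [59.38766, 76.61234]

[59.39, 76.61]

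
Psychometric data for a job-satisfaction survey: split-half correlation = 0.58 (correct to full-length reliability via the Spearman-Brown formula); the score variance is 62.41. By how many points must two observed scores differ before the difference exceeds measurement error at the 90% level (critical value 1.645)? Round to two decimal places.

σ = 62.41^(1/2) = 7.90000
Spearman-Brown: r = 2(0.58) / (1 + 0.58) = 1.16000 / 1.58000 ≈ 0.73418
SEM = 7.90000×√(1 − 0.73418) ≈ 4.07308
SE_diff = SEM × √2 ≈ 4.07308 × 1.41421 ≈ 5.76021
Smallest detectable difference = 1.645×5.76021 ≈ 9.47554

9.48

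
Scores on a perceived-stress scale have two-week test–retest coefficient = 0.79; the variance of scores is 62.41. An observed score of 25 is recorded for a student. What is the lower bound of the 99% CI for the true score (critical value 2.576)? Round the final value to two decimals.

SD = √62.41 ≈ 7.900
The standard error of measurement is 7.900×√(1 − 0.790) ≈ 7.900×0.458 ≈ 3.620.
Margin = 2.576 × 3.620 ≈ 9.326
Lower limit = 25 − 9.326 ≈ 15.674

15.67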